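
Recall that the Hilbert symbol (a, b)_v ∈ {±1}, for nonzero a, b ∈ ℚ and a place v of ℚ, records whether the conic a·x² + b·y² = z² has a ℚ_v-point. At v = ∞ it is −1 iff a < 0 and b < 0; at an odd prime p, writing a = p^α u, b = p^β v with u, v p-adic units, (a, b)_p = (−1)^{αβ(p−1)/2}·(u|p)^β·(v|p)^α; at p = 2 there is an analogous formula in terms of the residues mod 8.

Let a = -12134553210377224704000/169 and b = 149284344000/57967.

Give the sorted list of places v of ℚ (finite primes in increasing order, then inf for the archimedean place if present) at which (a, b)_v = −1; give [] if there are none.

(a, b) ≡ (-51765, 653119005) mod (ℚ^×)²; places V = {2, 3, 5, 7, 11, 13, 17, 29, 31, 37, ∞}.
(a,b)_∞: sgn(-51765)=−, sgn(653119005)=+, so +1.
(a,b)_37: α=0, u≡32; β=1, v≡30 (mod 37); (32|37)=-1, (30|37)=+1; sign (−1)^0·-1^1·+1^0 = -1.
(a,b)_13: α=-2, u≡12; β=-2, v≡5 (mod 13); (12|13)=+1, (5|13)=-1; sign (−1)^0·+1^-2·-1^-2 = +1.
(a,b)_5: α=3, u≡2; β=3, v≡1 (mod 5); (2|5)=-1, (1|5)=+1; sign (−1)^0·-1^3·+1^3 = -1.
(a,b)_3: α=5, u≡1; β=1, v≡1 (mod 3); (1|3)=+1, (1|3)=+1; sign (−1)^1·+1^1·+1^5 = -1.
(a,b)_17: α=3, u≡2; β=1, v≡14 (mod 17); (2|17)=+1, (14|17)=-1; sign (−1)^0·+1^1·-1^3 = -1.
(a,b)_11: α=2, u≡5; β=1, v≡7 (mod 11); (5|11)=+1, (7|11)=-1; sign (−1)^0·+1^1·-1^2 = +1.
(a,b)_7: α=1, u≡1; β=-3, v≡1 (mod 7); (1|7)=+1, (1|7)=+1; sign (−1)^1·+1^-3·+1^1 = -1.
(a,b)_31: α=2, u≡4; β=1, v≡24 (mod 31); (4|31)=+1, (24|31)=-1; sign (−1)^0·+1^1·-1^2 = +1.
(a,b)_2: α=12, β=6; u≡3, v≡5 (mod 8); ε(u)ε(v)=1·0, αω(v)=12·1, βω(u)=6·1; sum ≡ 0  ⇒  +1.
(a,b)_29: α=3, u≡7; β=1, v≡15 (mod 29); (7|29)=+1, (15|29)=-1; sign (−1)^0·+1^1·-1^3 = -1.
|Ram(-51765, 653119005)| = 6, even; anisotropic at {3, 5, 7, 17, 29, 37}.

[3, 5, 7, 17, 29, 37]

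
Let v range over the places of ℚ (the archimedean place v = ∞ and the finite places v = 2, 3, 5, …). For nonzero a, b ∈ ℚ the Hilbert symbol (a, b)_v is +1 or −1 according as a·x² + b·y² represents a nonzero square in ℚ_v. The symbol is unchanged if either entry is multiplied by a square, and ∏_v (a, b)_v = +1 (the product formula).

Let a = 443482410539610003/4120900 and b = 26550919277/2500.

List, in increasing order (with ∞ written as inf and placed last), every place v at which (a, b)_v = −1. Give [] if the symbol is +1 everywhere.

[3, 31, 41, 43]

Mod squares: a ≡ 1708347, b ≡ 54653. Check v ∈ {∞, 2, 3, 5, 7, 17, 19, 29, 31, 41, 43}.
v=17: a=17^5·(≡1), b=17^2·(≡4) mod 17; (1|17)=+1, (4|17)=+1; (−1)^{5·2·8}·(+1)^2·(+1)^5 = +1.
v=∞: 1708347 > 0 and 54653 > 0  ⇒  (a,b)_∞ = +1.
v=5: a=5^-2·(≡3), b=5^-4·(≡3) mod 5; (3|5)=-1, (3|5)=-1; (−1)^{-2·-4·2}·(-1)^-4·(-1)^-2 = +1.
v=7: a=7^-2·(≡1), b=7^0·(≡1) mod 7; (1|7)=+1, (1|7)=+1; (−1)^{-2·0·3}·(+1)^0·(+1)^-2 = +1.
v=3: a=3^1·(≡1), b=3^0·(≡2) mod 3; (1|3)=+1, (2|3)=-1; (−1)^{1·0·1}·(+1)^0·(-1)^1 = -1.
v=2: v_2(a)=-2, v_2(b)=-2; units ≡ 3, 5 (mod 8); ε·ε+αω+βω = 1·0+-2·1+-2·1 ≡ 0  ⇒  (a,b)_2 = +1.
v=29: a=29^-2·(≡11), b=29^0·(≡27) mod 29; (11|29)=-1, (27|29)=-1; (−1)^{-2·0·14}·(-1)^0·(-1)^-2 = +1.
v=31: a=31^0·(≡17), b=31^1·(≡17) mod 31; (17|31)=-1, (17|31)=-1; (−1)^{0·1·15}·(-1)^1·(-1)^0 = -1.
v=41: a=41^3·(≡7), b=41^3·(≡40) mod 41; (7|41)=-1, (40|41)=+1; (−1)^{3·3·20}·(-1)^3·(+1)^3 = -1.
v=19: a=19^1·(≡5), b=19^0·(≡7) mod 19; (5|19)=+1, (7|19)=+1; (−1)^{1·0·9}·(+1)^0·(+1)^1 = +1.
v=43: a=43^3·(≡36), b=43^1·(≡23) mod 43; (36|43)=+1, (23|43)=+1; (−1)^{3·1·21}·(+1)^1·(+1)^3 = -1.
(1708347, 54653 / ℚ) ramifies at {3, 31, 41, 43}: a division algebra.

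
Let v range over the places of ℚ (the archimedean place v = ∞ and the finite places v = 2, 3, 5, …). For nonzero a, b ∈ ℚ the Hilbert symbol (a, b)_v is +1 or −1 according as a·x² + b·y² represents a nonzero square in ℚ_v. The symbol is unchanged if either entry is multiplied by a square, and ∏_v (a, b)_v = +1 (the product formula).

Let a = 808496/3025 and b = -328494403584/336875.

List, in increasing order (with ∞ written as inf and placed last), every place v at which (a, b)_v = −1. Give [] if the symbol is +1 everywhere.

[11, 13, 19, 23]

(a, b) ≡ (299, -6479) mod (ℚ^×)²; places V = {2, 3, 5, 7, 11, 13, 19, 23, 31, 41, ∞}.
(a,b)_∞: sgn(299)=+, sgn(-6479)=−, so +1.
(a,b)_2: α=4, β=12; u≡3, v≡1 (mod 8); ε(u)ε(v)=1·0, αω(v)=4·0, βω(u)=12·1; sum ≡ 0  ⇒  +1.
(a,b)_31: α=0, u≡25; β=1, v≡1 (mod 31); (25|31)=+1, (1|31)=+1; sign (−1)^0·+1^1·+1^0 = +1.
(a,b)_5: α=-2, u≡1; β=-4, v≡4 (mod 5); (1|5)=+1, (4|5)=+1; sign (−1)^0·+1^-4·+1^-2 = +1.
(a,b)_7: α=0, u≡3; β=-2, v≡3 (mod 7); (3|7)=-1, (3|7)=-1; sign (−1)^0·-1^-2·-1^0 = +1.
(a,b)_3: α=0, u≡2; β=4, v≡1 (mod 3); (2|3)=-1, (1|3)=+1; sign (−1)^0·-1^4·+1^0 = +1.
(a,b)_11: α=-2, u≡6; β=-1, v≡5 (mod 11); (6|11)=-1, (5|11)=+1; sign (−1)^0·-1^-1·+1^-2 = -1.
(a,b)_41: α=0, u≡30; β=2, v≡40 (mod 41); (30|41)=-1, (40|41)=+1; sign (−1)^0·-1^2·+1^0 = +1.
(a,b)_23: α=1, u≡16; β=0, v≡20 (mod 23); (16|23)=+1, (20|23)=-1; sign (−1)^0·+1^0·-1^1 = -1.
(a,b)_19: α=0, u≡2; β=1, v≡9 (mod 19); (2|19)=-1, (9|19)=+1; sign (−1)^0·-1^1·+1^0 = -1.
(a,b)_13: α=3, u≡12; β=0, v≡5 (mod 13); (12|13)=+1, (5|13)=-1; sign (−1)^0·+1^0·-1^3 = -1.
Ram(299, -6479) = {11, 13, 19, 23}; no ℚ_11-point on the conic.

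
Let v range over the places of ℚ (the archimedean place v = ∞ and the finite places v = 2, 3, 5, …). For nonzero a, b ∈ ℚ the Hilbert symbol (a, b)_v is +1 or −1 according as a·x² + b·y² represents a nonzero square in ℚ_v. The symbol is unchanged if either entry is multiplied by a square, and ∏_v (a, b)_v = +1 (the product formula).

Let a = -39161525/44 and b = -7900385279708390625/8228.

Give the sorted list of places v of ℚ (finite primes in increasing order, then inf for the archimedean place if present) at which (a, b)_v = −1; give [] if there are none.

(a, b) ≡ (-101959, -15249) mod (ℚ^×)²; places V = {2, 3, 5, 11, 13, 17, 23, 31, ∞}.
(a,b)_13: α=3, u≡10; β=3, v≡12 (mod 13); (10|13)=+1, (12|13)=+1; sign (−1)^0·+1^3·+1^3 = +1.
(a,b)_3: α=0, u≡2; β=9, v≡2 (mod 3); (2|3)=-1, (2|3)=-1; sign (−1)^0·-1^9·-1^0 = -1.
(a,b)_5: α=2, u≡1; β=6, v≡1 (mod 5); (1|5)=+1, (1|5)=+1; sign (−1)^0·+1^6·+1^2 = +1.
(a,b)_31: α=1, u≡10; β=2, v≡17 (mod 31); (10|31)=+1, (17|31)=-1; sign (−1)^0·+1^2·-1^1 = -1.
(a,b)_11: α=-1, u≡1; β=-2, v≡10 (mod 11); (1|11)=+1, (10|11)=-1; sign (−1)^0·+1^-2·-1^-1 = -1.
(a,b)_17: α=0, u≡10; β=-1, v≡1 (mod 17); (10|17)=-1, (1|17)=+1; sign (−1)^0·-1^-1·+1^0 = -1.
(a,b)_23: α=1, u≡4; β=3, v≡9 (mod 23); (4|23)=+1, (9|23)=+1; sign (−1)^1·+1^3·+1^1 = -1.
(a,b)_∞: sgn(-101959)=−, sgn(-15249)=−, so -1.
(a,b)_2: α=-2, β=-2; u≡1, v≡7 (mod 8); ε(u)ε(v)=0·1, αω(v)=-2·0, βω(u)=-2·0; sum ≡ 0  ⇒  +1.
|Ram(-101959, -15249)| = 6, even; anisotropic at {3, 11, 17, 23, 31, ∞}.

[3, 11, 17, 23, 31, inf]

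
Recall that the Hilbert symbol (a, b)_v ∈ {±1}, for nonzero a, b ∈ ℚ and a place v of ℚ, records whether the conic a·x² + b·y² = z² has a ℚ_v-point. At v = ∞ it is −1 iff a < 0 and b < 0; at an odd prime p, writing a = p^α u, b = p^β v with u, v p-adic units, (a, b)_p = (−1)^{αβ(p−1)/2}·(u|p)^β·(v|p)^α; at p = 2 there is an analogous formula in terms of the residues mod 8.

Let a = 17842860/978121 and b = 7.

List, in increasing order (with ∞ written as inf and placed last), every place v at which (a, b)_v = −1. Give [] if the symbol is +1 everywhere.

(a, b) ≡ (35, 7) mod (ℚ^×)²; places V = {2, 3, 5, 7, 17, 23, 43, ∞}.
(a,b)_∞: sgn(35)=+, sgn(7)=+, so +1.
(a,b)_43: α=-2, u≡14; β=0, v≡7 (mod 43); (14|43)=+1, (7|43)=-1; sign (−1)^0·+1^0·-1^-2 = +1.
(a,b)_23: α=-2, u≡9; β=0, v≡7 (mod 23); (9|23)=+1, (7|23)=-1; sign (−1)^0·+1^0·-1^-2 = +1.
(a,b)_5: α=1, u≡2; β=0, v≡2 (mod 5); (2|5)=-1, (2|5)=-1; sign (−1)^0·-1^0·-1^1 = -1.
(a,b)_3: α=2, u≡2; β=0, v≡1 (mod 3); (2|3)=-1, (1|3)=+1; sign (−1)^0·-1^0·+1^2 = +1.
(a,b)_17: α=2, u≡9; β=0, v≡7 (mod 17); (9|17)=+1, (7|17)=-1; sign (−1)^0·+1^0·-1^2 = +1.
(a,b)_7: α=3, u≡6; β=1, v≡1 (mod 7); (6|7)=-1, (1|7)=+1; sign (−1)^1·-1^1·+1^3 = +1.
(a,b)_2: α=2, β=0; u≡3, v≡7 (mod 8); ε(u)ε(v)=1·1, αω(v)=2·0, βω(u)=0·1; sum ≡ 1  ⇒  -1.
(35, 7 / ℚ) ramifies at {2, 5}: a division algebra.

[2, 5]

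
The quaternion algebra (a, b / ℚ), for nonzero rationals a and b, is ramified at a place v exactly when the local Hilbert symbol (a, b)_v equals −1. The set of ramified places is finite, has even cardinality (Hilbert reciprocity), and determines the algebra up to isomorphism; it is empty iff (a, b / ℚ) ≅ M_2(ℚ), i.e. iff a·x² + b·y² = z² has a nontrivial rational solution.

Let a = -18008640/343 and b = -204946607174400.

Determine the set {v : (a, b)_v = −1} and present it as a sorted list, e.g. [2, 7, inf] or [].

[7, 13, 37, inf]

(a, b) ≡ (-1295, -91) mod (ℚ^×)²; places V = {2, 3, 5, 7, 13, 37, ∞}.
(a,b)_7: α=-3, u≡1; β=1, v≡2 (mod 7); (1|7)=+1, (2|7)=+1; sign (−1)^1·+1^1·+1^-3 = -1.
(a,b)_5: α=1, u≡4; β=2, v≡4 (mod 5); (4|5)=+1, (4|5)=+1; sign (−1)^0·+1^2·+1^1 = +1.
(a,b)_3: α=2, u≡1; β=2, v≡2 (mod 3); (1|3)=+1, (2|3)=-1; sign (−1)^0·+1^2·-1^2 = +1.
(a,b)_2: α=6, β=8; u≡1, v≡5 (mod 8); ε(u)ε(v)=0·0, αω(v)=6·1, βω(u)=8·0; sum ≡ 0  ⇒  +1.
(a,b)_∞: sgn(-1295)=−, sgn(-91)=−, so -1.
(a,b)_37: α=1, u≡20; β=2, v≡22 (mod 37); (20|37)=-1, (22|37)=-1; sign (−1)^0·-1^2·-1^1 = -1.
(a,b)_13: α=2, u≡8; β=5, v≡6 (mod 13); (8|13)=-1, (6|13)=-1; sign (−1)^0·-1^5·-1^2 = -1.
|Ram(-1295, -91)| = 4, even; anisotropic at {7, 13, 37, ∞}.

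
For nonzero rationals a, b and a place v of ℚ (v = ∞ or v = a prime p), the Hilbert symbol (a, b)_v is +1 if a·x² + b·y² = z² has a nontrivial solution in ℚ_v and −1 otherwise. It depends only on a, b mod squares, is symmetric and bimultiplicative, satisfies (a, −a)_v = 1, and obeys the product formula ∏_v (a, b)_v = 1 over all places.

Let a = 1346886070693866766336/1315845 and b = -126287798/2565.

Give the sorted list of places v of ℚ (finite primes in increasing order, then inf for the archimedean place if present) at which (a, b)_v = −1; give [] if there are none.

[3, 7, 13, 17]

(a, b) ≡ (15470, -51870) mod (ℚ^×)²; places V = {2, 3, 5, 7, 13, 17, 19, ∞}.
(a,b)_3: α=-6, u≡2; β=-3, v≡2 (mod 3); (2|3)=-1, (2|3)=-1; sign (−1)^0·-1^-3·-1^-6 = -1.
(a,b)_2: α=19, β=1; u≡7, v≡1 (mod 8); ε(u)ε(v)=1·0, αω(v)=19·0, βω(u)=1·0; sum ≡ 0  ⇒  +1.
(a,b)_19: α=-2, u≡6; β=-1, v≡17 (mod 19); (6|19)=+1, (17|19)=+1; sign (−1)^0·+1^-1·+1^-2 = +1.
(a,b)_∞: sgn(15470)=+, sgn(-51870)=−, so +1.
(a,b)_5: α=-1, u≡4; β=-1, v≡4 (mod 5); (4|5)=+1, (4|5)=+1; sign (−1)^0·+1^-1·+1^-1 = +1.
(a,b)_17: α=5, u≡4; β=2, v≡7 (mod 17); (4|17)=+1, (7|17)=-1; sign (−1)^0·+1^2·-1^5 = -1.
(a,b)_7: α=7, u≡3; β=5, v≡6 (mod 7); (3|7)=-1, (6|7)=-1; sign (−1)^1·-1^5·-1^7 = -1.
(a,b)_13: α=3, u≡8; β=1, v≡3 (mod 13); (8|13)=-1, (3|13)=+1; sign (−1)^0·-1^1·+1^3 = -1.
|Ram(15470, -51870)| = 4, even; anisotropic at {3, 7, 13, 17}.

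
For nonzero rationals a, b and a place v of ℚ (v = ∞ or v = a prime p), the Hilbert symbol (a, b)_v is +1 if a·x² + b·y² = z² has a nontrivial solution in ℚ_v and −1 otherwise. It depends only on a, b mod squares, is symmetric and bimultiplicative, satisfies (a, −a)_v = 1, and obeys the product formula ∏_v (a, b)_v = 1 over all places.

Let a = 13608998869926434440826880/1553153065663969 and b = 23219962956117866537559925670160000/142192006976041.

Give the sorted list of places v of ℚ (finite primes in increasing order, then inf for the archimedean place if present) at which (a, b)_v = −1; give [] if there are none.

[2, 13, 19, 41]

(a, b) ≡ (6773405, 1066) mod (ℚ^×)²; places V = {2, 3, 5, 7, 11, 13, 17, 19, 23, 31, 37, 41, 47, ∞}.
(a,b)_37: α=1, u≡28; β=2, v≡7 (mod 37); (28|37)=+1, (7|37)=+1; sign (−1)^0·+1^2·+1^1 = +1.
(a,b)_13: α=2, u≡6; β=3, v≡10 (mod 13); (6|13)=-1, (10|13)=+1; sign (−1)^0·-1^3·+1^2 = -1.
(a,b)_19: α=3, u≡5; β=4, v≡13 (mod 19); (5|19)=+1, (13|19)=-1; sign (−1)^0·+1^4·-1^3 = -1.
(a,b)_11: α=-4, u≡5; β=-6, v≡6 (mod 11); (5|11)=+1, (6|11)=-1; sign (−1)^0·+1^-6·-1^-4 = +1.
(a,b)_31: α=0, u≡11; β=-2, v≡21 (mod 31); (11|31)=-1, (21|31)=-1; sign (−1)^0·-1^-2·-1^0 = +1.
(a,b)_17: α=-4, u≡12; β=-4, v≡6 (mod 17); (12|17)=-1, (6|17)=-1; sign (−1)^0·-1^-4·-1^-4 = +1.
(a,b)_41: α=3, u≡21; β=5, v≡29 (mod 41); (21|41)=+1, (29|41)=-1; sign (−1)^0·+1^5·-1^3 = -1.
(a,b)_23: α=-2, u≡7; β=0, v≡6 (mod 23); (7|23)=-1, (6|23)=+1; sign (−1)^0·-1^0·+1^-2 = +1.
(a,b)_3: α=14, u≡2; β=10, v≡1 (mod 3); (2|3)=-1, (1|3)=+1; sign (−1)^0·-1^10·+1^14 = +1.
(a,b)_2: α=12, β=7; u≡5, v≡5 (mod 8); ε(u)ε(v)=0·0, αω(v)=12·1, βω(u)=7·1; sum ≡ 1  ⇒  -1.
(a,b)_47: α=1, u≡23; β=2, v≡12 (mod 47); (23|47)=-1, (12|47)=+1; sign (−1)^0·-1^2·+1^1 = +1.
(a,b)_∞: sgn(6773405)=+, sgn(1066)=+, so +1.
(a,b)_5: α=1, u≡4; β=4, v≡1 (mod 5); (4|5)=+1, (1|5)=+1; sign (−1)^0·+1^4·+1^1 = +1.
(a,b)_7: α=-4, u≡2; β=2, v≡1 (mod 7); (2|7)=+1, (1|7)=+1; sign (−1)^0·+1^2·+1^-4 = +1.
Ram(6773405, 1066) = {2, 13, 19, 41}; no ℚ_2-point on the conic.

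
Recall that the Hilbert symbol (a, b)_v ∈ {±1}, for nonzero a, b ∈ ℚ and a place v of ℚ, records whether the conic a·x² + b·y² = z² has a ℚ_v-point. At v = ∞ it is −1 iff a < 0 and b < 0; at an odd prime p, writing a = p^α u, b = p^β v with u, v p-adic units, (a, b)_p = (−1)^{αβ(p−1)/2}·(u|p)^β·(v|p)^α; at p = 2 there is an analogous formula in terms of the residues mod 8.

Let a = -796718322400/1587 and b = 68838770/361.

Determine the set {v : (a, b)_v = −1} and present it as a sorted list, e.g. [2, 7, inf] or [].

[2, 3, 5, 7]

Mod squares: a ≡ -858, b ≡ 770. Check v ∈ {∞, 2, 3, 5, 7, 11, 13, 19, 23, 29}.
v=5: a=5^2·(≡2), b=5^1·(≡4) mod 5; (2|5)=-1, (4|5)=+1; (−1)^{2·1·2}·(-1)^1·(+1)^2 = -1.
v=19: a=19^0·(≡11), b=19^-2·(≡3) mod 19; (11|19)=+1, (3|19)=-1; (−1)^{0·-2·9}·(+1)^-2·(-1)^0 = +1.
v=2: v_2(a)=5, v_2(b)=1; units ≡ 3, 1 (mod 8); ε·ε+αω+βω = 1·0+5·0+1·1 ≡ 1  ⇒  (a,b)_2 = -1.
v=3: a=3^-1·(≡2), b=3^0·(≡2) mod 3; (2|3)=-1, (2|3)=-1; (−1)^{-1·0·1}·(-1)^0·(-1)^-1 = -1.
v=11: a=11^1·(≡2), b=11^1·(≡3) mod 11; (2|11)=-1, (3|11)=+1; (−1)^{1·1·5}·(-1)^1·(+1)^1 = +1.
v=7: a=7^2·(≡3), b=7^1·(≡5) mod 7; (3|7)=-1, (5|7)=-1; (−1)^{2·1·3}·(-1)^1·(-1)^2 = -1.
v=13: a=13^3·(≡12), b=13^2·(≡4) mod 13; (12|13)=+1, (4|13)=+1; (−1)^{3·2·6}·(+1)^2·(+1)^3 = +1.
v=23: a=23^-2·(≡1), b=23^2·(≡17) mod 23; (1|23)=+1, (17|23)=-1; (−1)^{-2·2·11}·(+1)^2·(-1)^-2 = +1.
v=∞: -858 < 0 and 770 > 0  ⇒  (a,b)_∞ = +1.
v=29: a=29^2·(≡19), b=29^0·(≡6) mod 29; (19|29)=-1, (6|29)=+1; (−1)^{2·0·14}·(-1)^0·(+1)^2 = +1.
Ram(-858, 770) = {2, 3, 5, 7}; no ℚ_2-point on the conic.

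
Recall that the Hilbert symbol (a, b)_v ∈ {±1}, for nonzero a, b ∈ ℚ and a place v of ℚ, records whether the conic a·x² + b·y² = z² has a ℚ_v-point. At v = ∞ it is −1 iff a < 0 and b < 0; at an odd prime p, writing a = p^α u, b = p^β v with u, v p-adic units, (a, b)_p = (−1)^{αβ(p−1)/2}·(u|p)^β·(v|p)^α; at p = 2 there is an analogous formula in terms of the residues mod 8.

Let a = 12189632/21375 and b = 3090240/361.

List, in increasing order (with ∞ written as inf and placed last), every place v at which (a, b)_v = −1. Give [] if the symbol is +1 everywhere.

Mod squares: a ≡ 2185, b ≡ 5365. Check v ∈ {∞, 2, 3, 5, 7, 13, 19, 23, 29, 37}.
v=13: a=13^2·(≡10), b=13^0·(≡1) mod 13; (10|13)=+1, (1|13)=+1; (−1)^{2·0·6}·(+1)^0·(+1)^2 = +1.
v=7: a=7^2·(≡4), b=7^0·(≡5) mod 7; (4|7)=+1, (5|7)=-1; (−1)^{2·0·3}·(+1)^0·(-1)^2 = +1.
v=37: a=37^0·(≡5), b=37^1·(≡7) mod 37; (5|37)=-1, (7|37)=+1; (−1)^{0·1·18}·(-1)^1·(+1)^0 = -1.
v=29: a=29^0·(≡2), b=29^1·(≡10) mod 29; (2|29)=-1, (10|29)=-1; (−1)^{0·1·14}·(-1)^1·(-1)^0 = -1.
v=2: v_2(a)=6, v_2(b)=6; units ≡ 1, 5 (mod 8); ε·ε+αω+βω = 0·0+6·1+6·0 ≡ 0  ⇒  (a,b)_2 = +1.
v=19: a=19^-1·(≡17), b=19^-2·(≡4) mod 19; (17|19)=+1, (4|19)=+1; (−1)^{-1·-2·9}·(+1)^-2·(+1)^-1 = +1.
v=23: a=23^1·(≡8), b=23^0·(≡9) mod 23; (8|23)=+1, (9|23)=+1; (−1)^{1·0·11}·(+1)^0·(+1)^1 = +1.
v=3: a=3^-2·(≡1), b=3^2·(≡1) mod 3; (1|3)=+1, (1|3)=+1; (−1)^{-2·2·1}·(+1)^2·(+1)^-2 = +1.
v=5: a=5^-3·(≡2), b=5^1·(≡3) mod 5; (2|5)=-1, (3|5)=-1; (−1)^{-3·1·2}·(-1)^1·(-1)^-3 = +1.
v=∞: 2185 > 0 and 5365 > 0  ⇒  (a,b)_∞ = +1.
(2185, 5365 / ℚ) ramifies at {29, 37}: a division algebra.

[29, 37]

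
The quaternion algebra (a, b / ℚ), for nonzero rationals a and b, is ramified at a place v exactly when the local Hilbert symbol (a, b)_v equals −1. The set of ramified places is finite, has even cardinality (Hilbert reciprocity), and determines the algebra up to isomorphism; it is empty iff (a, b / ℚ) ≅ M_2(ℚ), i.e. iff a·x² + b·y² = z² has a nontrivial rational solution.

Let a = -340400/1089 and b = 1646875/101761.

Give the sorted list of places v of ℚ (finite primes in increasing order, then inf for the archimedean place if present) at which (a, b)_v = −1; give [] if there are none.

[31, 37]

(a, b) ≡ (-851, 2635) mod (ℚ^×)²; places V = {2, 3, 5, 11, 17, 23, 29, 31, 37, ∞}.
(a,b)_5: α=2, u≡1; β=5, v≡2 (mod 5); (1|5)=+1, (2|5)=-1; sign (−1)^0·+1^5·-1^2 = +1.
(a,b)_∞: sgn(-851)=−, sgn(2635)=+, so +1.
(a,b)_37: α=1, u≡17; β=0, v≡24 (mod 37); (17|37)=-1, (24|37)=-1; sign (−1)^0·-1^0·-1^1 = -1.
(a,b)_31: α=0, u≡26; β=1, v≡24 (mod 31); (26|31)=-1, (24|31)=-1; sign (−1)^0·-1^1·-1^0 = -1.
(a,b)_3: α=-2, u≡1; β=0, v≡1 (mod 3); (1|3)=+1, (1|3)=+1; sign (−1)^0·+1^0·+1^-2 = +1.
(a,b)_2: α=4, β=0; u≡5, v≡3 (mod 8); ε(u)ε(v)=0·1, αω(v)=4·1, βω(u)=0·1; sum ≡ 0  ⇒  +1.
(a,b)_17: α=0, u≡8; β=1, v≡8 (mod 17); (8|17)=+1, (8|17)=+1; sign (−1)^0·+1^1·+1^0 = +1.
(a,b)_23: α=1, u≡13; β=0, v≡16 (mod 23); (13|23)=+1, (16|23)=+1; sign (−1)^0·+1^0·+1^1 = +1.
(a,b)_29: α=0, u≡11; β=-2, v≡22 (mod 29); (11|29)=-1, (22|29)=+1; sign (−1)^0·-1^-2·+1^0 = +1.
(a,b)_11: α=-2, u≡8; β=-2, v≡2 (mod 11); (8|11)=-1, (2|11)=-1; sign (−1)^0·-1^-2·-1^-2 = +1.
|Ram(-851, 2635)| = 2, even; anisotropic at {31, 37}.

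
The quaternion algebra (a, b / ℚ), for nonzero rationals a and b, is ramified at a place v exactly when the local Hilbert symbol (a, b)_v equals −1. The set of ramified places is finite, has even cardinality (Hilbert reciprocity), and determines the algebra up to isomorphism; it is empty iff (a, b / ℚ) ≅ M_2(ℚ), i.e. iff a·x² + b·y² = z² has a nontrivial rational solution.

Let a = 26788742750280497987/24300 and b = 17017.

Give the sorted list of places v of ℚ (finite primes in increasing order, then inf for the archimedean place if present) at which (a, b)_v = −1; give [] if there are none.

[11, 13]

Mod squares: a ≡ 4641, b ≡ 17017. Check v ∈ {∞, 2, 3, 5, 7, 11, 13, 17, 19, 37}.
v=13: a=13^3·(≡8), b=13^1·(≡9) mod 13; (8|13)=-1, (9|13)=+1; (−1)^{3·1·6}·(-1)^1·(+1)^3 = -1.
v=5: a=5^-2·(≡1), b=5^0·(≡2) mod 5; (1|5)=+1, (2|5)=-1; (−1)^{-2·0·2}·(+1)^0·(-1)^-2 = +1.
v=3: a=3^-5·(≡2), b=3^0·(≡1) mod 3; (2|3)=-1, (1|3)=+1; (−1)^{-5·0·1}·(-1)^0·(+1)^-5 = +1.
v=19: a=19^2·(≡11), b=19^0·(≡12) mod 19; (11|19)=+1, (12|19)=-1; (−1)^{2·0·9}·(+1)^0·(-1)^2 = +1.
v=∞: 4641 > 0 and 17017 > 0  ⇒  (a,b)_∞ = +1.
v=7: a=7^3·(≡5), b=7^1·(≡2) mod 7; (5|7)=-1, (2|7)=+1; (−1)^{3·1·3}·(-1)^1·(+1)^3 = +1.
v=37: a=37^2·(≡36), b=37^0·(≡34) mod 37; (36|37)=+1, (34|37)=+1; (−1)^{2·0·18}·(+1)^0·(+1)^2 = +1.
v=17: a=17^3·(≡4), b=17^1·(≡15) mod 17; (4|17)=+1, (15|17)=+1; (−1)^{3·1·8}·(+1)^1·(+1)^3 = +1.
v=2: v_2(a)=-2, v_2(b)=0; units ≡ 1, 1 (mod 8); ε·ε+αω+βω = 0·0+-2·0+0·0 ≡ 0  ⇒  (a,b)_2 = +1.
v=11: a=11^4·(≡2), b=11^1·(≡7) mod 11; (2|11)=-1, (7|11)=-1; (−1)^{4·1·5}·(-1)^1·(-1)^4 = -1.
Ram(4641, 17017) = {11, 13}; no ℚ_11-point on the conic.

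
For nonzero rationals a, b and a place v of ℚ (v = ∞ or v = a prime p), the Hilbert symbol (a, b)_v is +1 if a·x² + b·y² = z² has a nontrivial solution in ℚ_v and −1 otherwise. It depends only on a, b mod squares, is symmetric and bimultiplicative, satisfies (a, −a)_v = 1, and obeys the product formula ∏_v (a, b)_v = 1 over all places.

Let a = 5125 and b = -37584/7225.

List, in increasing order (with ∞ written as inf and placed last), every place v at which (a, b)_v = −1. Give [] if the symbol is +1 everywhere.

Mod squares: a ≡ 205, b ≡ -29. Check v ∈ {∞, 2, 3, 5, 17, 29, 41}.
v=3: a=3^0·(≡1), b=3^4·(≡1) mod 3; (1|3)=+1, (1|3)=+1; (−1)^{0·4·1}·(+1)^4·(+1)^0 = +1.
v=29: a=29^0·(≡21), b=29^1·(≡24) mod 29; (21|29)=-1, (24|29)=+1; (−1)^{0·1·14}·(-1)^1·(+1)^0 = -1.
v=2: v_2(a)=0, v_2(b)=4; units ≡ 5, 3 (mod 8); ε·ε+αω+βω = 0·1+0·1+4·1 ≡ 0  ⇒  (a,b)_2 = +1.
v=5: a=5^3·(≡1), b=5^-2·(≡4) mod 5; (1|5)=+1, (4|5)=+1; (−1)^{3·-2·2}·(+1)^-2·(+1)^3 = +1.
v=17: a=17^0·(≡8), b=17^-2·(≡11) mod 17; (8|17)=+1, (11|17)=-1; (−1)^{0·-2·8}·(+1)^-2·(-1)^0 = +1.
v=41: a=41^1·(≡2), b=41^0·(≡6) mod 41; (2|41)=+1, (6|41)=-1; (−1)^{1·0·20}·(+1)^0·(-1)^1 = -1.
v=∞: 205 > 0 and -29 < 0  ⇒  (a,b)_∞ = +1.
(205, -29 / ℚ) ramifies at {29, 41}: a division algebra.

[29, 41]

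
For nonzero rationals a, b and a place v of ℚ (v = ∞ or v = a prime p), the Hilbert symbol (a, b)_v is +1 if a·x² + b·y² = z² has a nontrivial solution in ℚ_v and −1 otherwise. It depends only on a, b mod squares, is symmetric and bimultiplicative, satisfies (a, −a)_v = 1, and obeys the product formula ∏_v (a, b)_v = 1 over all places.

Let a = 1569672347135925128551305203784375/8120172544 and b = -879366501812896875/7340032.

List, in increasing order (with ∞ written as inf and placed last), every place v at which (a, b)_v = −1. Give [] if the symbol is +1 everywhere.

(a, b) ≡ (153295, -1164205) mod (ℚ^×)²; places V = {2, 3, 5, 7, 11, 23, 29, 31, 37, 43, ∞}.
(a,b)_43: α=3, u≡7; β=2, v≡37 (mod 43); (7|43)=-1, (37|43)=-1; sign (−1)^0·-1^2·-1^3 = -1.
(a,b)_3: α=8, u≡1; β=2, v≡2 (mod 3); (1|3)=+1, (2|3)=-1; sign (−1)^0·+1^2·-1^8 = +1.
(a,b)_∞: sgn(153295)=+, sgn(-1164205)=−, so +1.
(a,b)_11: α=-2, u≡6; β=0, v≡2 (mod 11); (6|11)=-1, (2|11)=-1; sign (−1)^0·-1^0·-1^-2 = +1.
(a,b)_29: α=2, u≡24; β=1, v≡6 (mod 29); (24|29)=+1, (6|29)=+1; sign (−1)^0·+1^1·+1^2 = +1.
(a,b)_31: α=5, u≡18; β=3, v≡26 (mod 31); (18|31)=+1, (26|31)=-1; sign (−1)^1·+1^3·-1^5 = +1.
(a,b)_7: α=4, u≡1; β=-1, v≡5 (mod 7); (1|7)=+1, (5|7)=-1; sign (−1)^0·+1^-1·-1^4 = +1.
(a,b)_5: α=5, u≡4; β=5, v≡4 (mod 5); (4|5)=+1, (4|5)=+1; sign (−1)^0·+1^5·+1^5 = +1.
(a,b)_2: α=-26, β=-20; u≡7, v≡3 (mod 8); ε(u)ε(v)=1·1, αω(v)=-26·1, βω(u)=-20·0; sum ≡ 1  ⇒  -1.
(a,b)_37: α=2, u≡4; β=1, v≡15 (mod 37); (4|37)=+1, (15|37)=-1; sign (−1)^0·+1^1·-1^2 = +1.
(a,b)_23: α=3, u≡12; β=2, v≡18 (mod 23); (12|23)=+1, (18|23)=+1; sign (−1)^0·+1^2·+1^3 = +1.
(153295, -1164205 / ℚ) ramifies at {2, 43}: a division algebra.

[2, 43]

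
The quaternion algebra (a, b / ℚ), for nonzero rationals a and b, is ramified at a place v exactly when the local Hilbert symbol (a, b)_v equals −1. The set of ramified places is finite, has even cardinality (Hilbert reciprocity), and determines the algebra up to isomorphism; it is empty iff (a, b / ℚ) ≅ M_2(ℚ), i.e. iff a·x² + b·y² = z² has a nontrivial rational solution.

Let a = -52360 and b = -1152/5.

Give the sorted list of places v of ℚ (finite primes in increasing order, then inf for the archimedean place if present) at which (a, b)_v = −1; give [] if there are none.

(a, b) ≡ (-13090, -10) mod (ℚ^×)²; places V = {2, 3, 5, 7, 11, 17, ∞}.
(a,b)_2: α=3, β=7; u≡7, v≡3 (mod 8); ε(u)ε(v)=1·1, αω(v)=3·1, βω(u)=7·0; sum ≡ 0  ⇒  +1.
(a,b)_17: α=1, u≡14; β=0, v≡11 (mod 17); (14|17)=-1, (11|17)=-1; sign (−1)^0·-1^0·-1^1 = -1.
(a,b)_3: α=0, u≡2; β=2, v≡2 (mod 3); (2|3)=-1, (2|3)=-1; sign (−1)^0·-1^2·-1^0 = +1.
(a,b)_7: α=1, u≡3; β=0, v≡2 (mod 7); (3|7)=-1, (2|7)=+1; sign (−1)^0·-1^0·+1^1 = +1.
(a,b)_5: α=1, u≡3; β=-1, v≡3 (mod 5); (3|5)=-1, (3|5)=-1; sign (−1)^0·-1^-1·-1^1 = +1.
(a,b)_11: α=1, u≡3; β=0, v≡5 (mod 11); (3|11)=+1, (5|11)=+1; sign (−1)^0·+1^0·+1^1 = +1.
(a,b)_∞: sgn(-13090)=−, sgn(-10)=−, so -1.
Ram(-13090, -10) = {17, ∞}; no ℚ_17-point on the conic.

[17, inf]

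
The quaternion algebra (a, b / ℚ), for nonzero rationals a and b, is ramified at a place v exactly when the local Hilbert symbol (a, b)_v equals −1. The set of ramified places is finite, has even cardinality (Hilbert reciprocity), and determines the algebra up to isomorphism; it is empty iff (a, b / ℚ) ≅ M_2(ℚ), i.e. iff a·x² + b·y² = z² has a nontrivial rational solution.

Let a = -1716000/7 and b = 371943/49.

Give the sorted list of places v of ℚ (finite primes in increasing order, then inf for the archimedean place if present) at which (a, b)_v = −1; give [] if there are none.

[3, 5, 7, 13]

(a, b) ≡ (-30030, 143) mod (ℚ^×)²; places V = {2, 3, 5, 7, 11, 13, 17, ∞}.
(a,b)_11: α=1, u≡5; β=1, v≡2 (mod 11); (5|11)=+1, (2|11)=-1; sign (−1)^1·+1^1·-1^1 = +1.
(a,b)_∞: sgn(-30030)=−, sgn(143)=+, so +1.
(a,b)_7: α=-1, u≡1; β=-2, v≡5 (mod 7); (1|7)=+1, (5|7)=-1; sign (−1)^0·+1^-2·-1^-1 = -1.
(a,b)_17: α=0, u≡2; β=2, v≡11 (mod 17); (2|17)=+1, (11|17)=-1; sign (−1)^0·+1^2·-1^0 = +1.
(a,b)_3: α=1, u≡1; β=2, v≡2 (mod 3); (1|3)=+1, (2|3)=-1; sign (−1)^0·+1^2·-1^1 = -1.
(a,b)_5: α=3, u≡1; β=0, v≡2 (mod 5); (1|5)=+1, (2|5)=-1; sign (−1)^0·+1^0·-1^3 = -1.
(a,b)_13: α=1, u≡4; β=1, v≡5 (mod 13); (4|13)=+1, (5|13)=-1; sign (−1)^0·+1^1·-1^1 = -1.
(a,b)_2: α=5, β=0; u≡1, v≡7 (mod 8); ε(u)ε(v)=0·1, αω(v)=5·0, βω(u)=0·0; sum ≡ 0  ⇒  +1.
Ram(-30030, 143) = {3, 5, 7, 13}; no ℚ_3-point on the conic.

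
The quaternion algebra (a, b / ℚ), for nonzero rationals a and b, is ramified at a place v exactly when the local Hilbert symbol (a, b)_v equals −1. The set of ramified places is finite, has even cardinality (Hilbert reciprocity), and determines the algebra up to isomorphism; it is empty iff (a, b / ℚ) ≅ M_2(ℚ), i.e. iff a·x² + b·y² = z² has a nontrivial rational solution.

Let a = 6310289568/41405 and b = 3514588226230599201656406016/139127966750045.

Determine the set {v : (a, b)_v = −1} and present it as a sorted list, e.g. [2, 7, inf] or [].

[2, 3, 5, 11, 23, 31]

Mod squares: a ≡ 6823410, b ≡ 60605. Check v ∈ {∞, 2, 3, 5, 7, 11, 13, 17, 23, 29, 31}.
v=23: a=23^1·(≡8), b=23^3·(≡9) mod 23; (8|23)=+1, (9|23)=+1; (−1)^{1·3·11}·(+1)^3·(+1)^1 = -1.
v=∞: 6823410 > 0 and 60605 > 0  ⇒  (a,b)_∞ = +1.
v=2: v_2(a)=5, v_2(b)=26; units ≡ 1, 5 (mod 8); ε·ε+αω+βω = 0·0+5·1+26·0 ≡ 1  ⇒  (a,b)_2 = -1.
v=13: a=13^-2·(≡1), b=13^-6·(≡12) mod 13; (1|13)=+1, (12|13)=+1; (−1)^{-2·-6·6}·(+1)^-6·(+1)^-2 = +1.
v=17: a=17^2·(≡1), b=17^5·(≡11) mod 17; (1|17)=+1, (11|17)=-1; (−1)^{2·5·8}·(+1)^5·(-1)^2 = +1.
v=31: a=31^1·(≡16), b=31^3·(≡10) mod 31; (16|31)=+1, (10|31)=+1; (−1)^{1·3·15}·(+1)^3·(+1)^1 = -1.
v=7: a=7^-2·(≡6), b=7^-8·(≡6) mod 7; (6|7)=-1, (6|7)=-1; (−1)^{-2·-8·3}·(-1)^-8·(-1)^-2 = +1.
v=29: a=29^1·(≡25), b=29^2·(≡13) mod 29; (25|29)=+1, (13|29)=+1; (−1)^{1·2·14}·(+1)^2·(+1)^1 = +1.
v=5: a=5^-1·(≡3), b=5^-1·(≡4) mod 5; (3|5)=-1, (4|5)=+1; (−1)^{-1·-1·2}·(-1)^-1·(+1)^-1 = -1.
v=11: a=11^1·(≡5), b=11^2·(≡7) mod 11; (5|11)=+1, (7|11)=-1; (−1)^{1·2·5}·(+1)^2·(-1)^1 = -1.
v=3: a=3^1·(≡2), b=3^0·(≡2) mod 3; (2|3)=-1, (2|3)=-1; (−1)^{1·0·1}·(-1)^0·(-1)^1 = -1.
(6823410, 60605 / ℚ) ramifies at {2, 3, 5, 11, 23, 31}: a division algebra.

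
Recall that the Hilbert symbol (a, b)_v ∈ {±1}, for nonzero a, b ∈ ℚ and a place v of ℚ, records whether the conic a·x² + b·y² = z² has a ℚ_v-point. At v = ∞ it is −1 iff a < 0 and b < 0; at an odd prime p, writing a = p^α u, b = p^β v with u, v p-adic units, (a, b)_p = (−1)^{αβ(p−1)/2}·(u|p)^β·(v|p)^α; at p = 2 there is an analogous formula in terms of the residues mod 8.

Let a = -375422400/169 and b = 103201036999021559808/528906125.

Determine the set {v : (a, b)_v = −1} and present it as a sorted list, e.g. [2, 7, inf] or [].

[29, 31]

(a, b) ≡ (-31, 290) mod (ℚ^×)²; places V = {2, 3, 5, 7, 11, 13, 17, 23, 29, 31, ∞}.
(a,b)_5: α=2, u≡1; β=-3, v≡2 (mod 5); (1|5)=+1, (2|5)=-1; sign (−1)^0·+1^-3·-1^2 = +1.
(a,b)_3: α=2, u≡2; β=4, v≡2 (mod 3); (2|3)=-1, (2|3)=-1; sign (−1)^0·-1^4·-1^2 = +1.
(a,b)_13: α=-2, u≡11; β=0, v≡4 (mod 13); (11|13)=-1, (4|13)=+1; sign (−1)^0·-1^0·+1^-2 = +1.
(a,b)_23: α=0, u≡20; β=2, v≡10 (mod 23); (20|23)=-1, (10|23)=-1; sign (−1)^0·-1^2·-1^0 = +1.
(a,b)_29: α=2, u≡18; β=3, v≡18 (mod 29); (18|29)=-1, (18|29)=-1; sign (−1)^0·-1^3·-1^2 = -1.
(a,b)_∞: sgn(-31)=−, sgn(290)=+, so +1.
(a,b)_11: α=0, u≡8; β=-4, v≡1 (mod 11); (8|11)=-1, (1|11)=+1; sign (−1)^0·-1^-4·+1^0 = +1.
(a,b)_31: α=1, u≡22; β=2, v≡21 (mod 31); (22|31)=-1, (21|31)=-1; sign (−1)^0·-1^2·-1^1 = -1.
(a,b)_7: α=0, u≡4; β=2, v≡3 (mod 7); (4|7)=+1, (3|7)=-1; sign (−1)^0·+1^2·-1^0 = +1.
(a,b)_17: α=0, u≡10; β=-2, v≡4 (mod 17); (10|17)=-1, (4|17)=+1; sign (−1)^0·-1^-2·+1^0 = +1.
(a,b)_2: α=6, β=21; u≡1, v≡1 (mod 8); ε(u)ε(v)=0·0, αω(v)=6·0, βω(u)=21·0; sum ≡ 0  ⇒  +1.
Ram(-31, 290) = {29, 31}; no ℚ_29-point on the conic.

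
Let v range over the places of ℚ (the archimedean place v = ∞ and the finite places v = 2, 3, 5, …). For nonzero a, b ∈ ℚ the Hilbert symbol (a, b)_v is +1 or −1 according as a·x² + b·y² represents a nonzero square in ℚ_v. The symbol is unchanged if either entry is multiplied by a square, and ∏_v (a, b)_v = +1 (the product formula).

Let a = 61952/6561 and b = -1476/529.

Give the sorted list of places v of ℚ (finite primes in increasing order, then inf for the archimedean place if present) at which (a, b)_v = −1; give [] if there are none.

[]

Mod squares: a ≡ 2, b ≡ -41. Check v ∈ {∞, 2, 3, 11, 23, 41}.
v=11: a=11^2·(≡10), b=11^0·(≡9) mod 11; (10|11)=-1, (9|11)=+1; (−1)^{2·0·5}·(-1)^0·(+1)^2 = +1.
v=∞: 2 > 0 and -41 < 0  ⇒  (a,b)_∞ = +1.
v=3: a=3^-8·(≡2), b=3^2·(≡1) mod 3; (2|3)=-1, (1|3)=+1; (−1)^{-8·2·1}·(-1)^2·(+1)^-8 = +1.
v=41: a=41^0·(≡1), b=41^1·(≡9) mod 41; (1|41)=+1, (9|41)=+1; (−1)^{0·1·20}·(+1)^1·(+1)^0 = +1.
v=2: v_2(a)=9, v_2(b)=2; units ≡ 1, 7 (mod 8); ε·ε+αω+βω = 0·1+9·0+2·0 ≡ 0  ⇒  (a,b)_2 = +1.
v=23: a=23^0·(≡6), b=23^-2·(≡19) mod 23; (6|23)=+1, (19|23)=-1; (−1)^{0·-2·11}·(+1)^-2·(-1)^0 = +1.
Every local symbol is +1, so the conic 2·x² + -41·y² = z² has ℚ_v-points for all v and hence a ℚ-point; (a, b / ℚ) ≅ M_2(ℚ).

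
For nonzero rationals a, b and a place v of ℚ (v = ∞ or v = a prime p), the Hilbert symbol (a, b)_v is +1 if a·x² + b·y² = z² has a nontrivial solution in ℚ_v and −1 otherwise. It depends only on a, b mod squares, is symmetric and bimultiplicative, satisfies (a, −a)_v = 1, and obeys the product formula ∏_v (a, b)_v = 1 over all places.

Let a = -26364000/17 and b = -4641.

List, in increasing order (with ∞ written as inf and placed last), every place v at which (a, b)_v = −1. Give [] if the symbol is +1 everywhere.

[3, 7, 13, inf]

(a, b) ≡ (-6630, -4641) mod (ℚ^×)²; places V = {2, 3, 5, 7, 13, 17, ∞}.
(a,b)_3: α=1, u≡1; β=1, v≡1 (mod 3); (1|3)=+1, (1|3)=+1; sign (−1)^1·+1^1·+1^1 = -1.
(a,b)_2: α=5, β=0; u≡5, v≡7 (mod 8); ε(u)ε(v)=0·1, αω(v)=5·0, βω(u)=0·1; sum ≡ 0  ⇒  +1.
(a,b)_7: α=0, u≡3; β=1, v≡2 (mod 7); (3|7)=-1, (2|7)=+1; sign (−1)^0·-1^1·+1^0 = -1.
(a,b)_17: α=-1, u≡8; β=1, v≡16 (mod 17); (8|17)=+1, (16|17)=+1; sign (−1)^0·+1^1·+1^-1 = +1.
(a,b)_5: α=3, u≡4; β=0, v≡4 (mod 5); (4|5)=+1, (4|5)=+1; sign (−1)^0·+1^0·+1^3 = +1.
(a,b)_∞: sgn(-6630)=−, sgn(-4641)=−, so -1.
(a,b)_13: α=3, u≡3; β=1, v≡7 (mod 13); (3|13)=+1, (7|13)=-1; sign (−1)^0·+1^1·-1^3 = -1.
|Ram(-6630, -4641)| = 4, even; anisotropic at {3, 7, 13, ∞}.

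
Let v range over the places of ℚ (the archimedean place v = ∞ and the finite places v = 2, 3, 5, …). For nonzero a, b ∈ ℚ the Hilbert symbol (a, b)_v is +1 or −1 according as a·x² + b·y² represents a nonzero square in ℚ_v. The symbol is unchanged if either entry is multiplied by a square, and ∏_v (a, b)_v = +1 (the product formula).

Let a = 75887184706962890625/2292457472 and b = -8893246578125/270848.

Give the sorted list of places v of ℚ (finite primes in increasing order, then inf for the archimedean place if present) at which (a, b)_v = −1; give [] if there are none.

Mod squares: a ≡ 15314, b ≡ -23231338. Check v ∈ {∞, 2, 3, 5, 7, 13, 19, 23, 31, 37, 41}.
v=7: a=7^2·(≡3), b=7^2·(≡3) mod 7; (3|7)=-1, (3|7)=-1; (−1)^{2·2·3}·(-1)^2·(-1)^2 = +1.
v=∞: 15314 > 0 and -23231338 < 0  ⇒  (a,b)_∞ = +1.
v=37: a=37^2·(≡34), b=37^1·(≡21) mod 37; (34|37)=+1, (21|37)=+1; (−1)^{2·1·18}·(+1)^1·(+1)^2 = +1.
v=19: a=19^1·(≡14), b=19^1·(≡4) mod 19; (14|19)=-1, (4|19)=+1; (−1)^{1·1·9}·(-1)^1·(+1)^1 = +1.
v=2: v_2(a)=-13, v_2(b)=-9; units ≡ 1, 3 (mod 8); ε·ε+αω+βω = 0·1+-13·1+-9·0 ≡ 1  ⇒  (a,b)_2 = -1.
v=41: a=41^2·(≡33), b=41^1·(≡16) mod 41; (33|41)=+1, (16|41)=+1; (−1)^{2·1·20}·(+1)^1·(+1)^2 = +1.
v=13: a=13^1·(≡2), b=13^1·(≡8) mod 13; (2|13)=-1, (8|13)=-1; (−1)^{1·1·6}·(-1)^1·(-1)^1 = +1.
v=3: a=3^2·(≡2), b=3^0·(≡2) mod 3; (2|3)=-1, (2|3)=-1; (−1)^{2·0·1}·(-1)^0·(-1)^2 = +1.
v=31: a=31^1·(≡15), b=31^1·(≡26) mod 31; (15|31)=-1, (26|31)=-1; (−1)^{1·1·15}·(-1)^1·(-1)^1 = -1.
v=5: a=5^10·(≡4), b=5^6·(≡3) mod 5; (4|5)=+1, (3|5)=-1; (−1)^{10·6·2}·(+1)^6·(-1)^10 = +1.
v=23: a=23^-4·(≡5), b=23^-2·(≡15) mod 23; (5|23)=-1, (15|23)=-1; (−1)^{-4·-2·11}·(-1)^-2·(-1)^-4 = +1.
(15314, -23231338 / ℚ) ramifies at {2, 31}: a division algebra.

[2, 31]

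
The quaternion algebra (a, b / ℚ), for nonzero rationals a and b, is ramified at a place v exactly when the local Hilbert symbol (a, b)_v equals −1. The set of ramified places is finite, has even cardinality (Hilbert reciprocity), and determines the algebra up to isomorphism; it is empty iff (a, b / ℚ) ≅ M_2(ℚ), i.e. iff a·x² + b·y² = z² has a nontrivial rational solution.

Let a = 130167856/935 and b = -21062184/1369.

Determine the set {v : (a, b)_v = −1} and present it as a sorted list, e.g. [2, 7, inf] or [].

[2, 3, 13, 17]

(a, b) ≡ (85085, -14586) mod (ℚ^×)²; places V = {2, 3, 5, 7, 11, 13, 17, 19, 23, 37, ∞}.
(a,b)_3: α=0, u≡2; β=1, v≡1 (mod 3); (2|3)=-1, (1|3)=+1; sign (−1)^0·-1^1·+1^0 = -1.
(a,b)_2: α=4, β=3; u≡5, v≡3 (mod 8); ε(u)ε(v)=0·1, αω(v)=4·1, βω(u)=3·1; sum ≡ 1  ⇒  -1.
(a,b)_5: α=-1, u≡3; β=0, v≡4 (mod 5); (3|5)=-1, (4|5)=+1; sign (−1)^0·-1^0·+1^-1 = +1.
(a,b)_23: α=2, u≡16; β=0, v≡17 (mod 23); (16|23)=+1, (17|23)=-1; sign (−1)^0·+1^0·-1^2 = +1.
(a,b)_37: α=0, u≡8; β=-2, v≡29 (mod 37); (8|37)=-1, (29|37)=-1; sign (−1)^0·-1^-2·-1^0 = +1.
(a,b)_11: α=-1, u≡2; β=1, v≡3 (mod 11); (2|11)=-1, (3|11)=+1; sign (−1)^1·-1^1·+1^-1 = +1.
(a,b)_7: α=1, u≡5; β=0, v≡1 (mod 7); (5|7)=-1, (1|7)=+1; sign (−1)^0·-1^0·+1^1 = +1.
(a,b)_17: α=-1, u≡3; β=1, v≡16 (mod 17); (3|17)=-1, (16|17)=+1; sign (−1)^0·-1^1·+1^-1 = -1.
(a,b)_∞: sgn(85085)=+, sgn(-14586)=−, so +1.
(a,b)_19: α=0, u≡18; β=2, v≡5 (mod 19); (18|19)=-1, (5|19)=+1; sign (−1)^0·-1^2·+1^0 = +1.
(a,b)_13: α=3, u≡6; β=1, v≡12 (mod 13); (6|13)=-1, (12|13)=+1; sign (−1)^0·-1^1·+1^3 = -1.
Ram(85085, -14586) = {2, 3, 13, 17}; no ℚ_2-point on the conic.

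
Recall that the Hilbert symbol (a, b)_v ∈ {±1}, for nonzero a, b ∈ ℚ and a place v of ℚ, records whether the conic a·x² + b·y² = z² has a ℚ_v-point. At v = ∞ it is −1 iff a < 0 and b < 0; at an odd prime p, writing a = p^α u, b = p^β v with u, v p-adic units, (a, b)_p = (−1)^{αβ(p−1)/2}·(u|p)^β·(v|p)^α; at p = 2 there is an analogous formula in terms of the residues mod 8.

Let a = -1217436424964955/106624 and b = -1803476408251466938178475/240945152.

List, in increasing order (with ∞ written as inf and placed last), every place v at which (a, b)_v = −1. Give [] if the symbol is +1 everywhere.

[3, 5, 17, 37, 43, inf]

(a, b) ≡ (-679830, -130758) mod (ℚ^×)²; places V = {2, 3, 5, 7, 11, 13, 17, 19, 31, 37, 43, ∞}.
(a,b)_17: α=-1, u≡12; β=0, v≡3 (mod 17); (12|17)=-1, (3|17)=-1; sign (−1)^0·-1^0·-1^-1 = -1.
(a,b)_∞: sgn(-679830)=−, sgn(-130758)=−, so -1.
(a,b)_11: α=0, u≡3; β=2, v≡2 (mod 11); (3|11)=+1, (2|11)=-1; sign (−1)^0·+1^2·-1^0 = +1.
(a,b)_19: α=2, u≡4; β=3, v≡15 (mod 19); (4|19)=+1, (15|19)=-1; sign (−1)^0·+1^3·-1^2 = +1.
(a,b)_3: α=7, u≡1; β=11, v≡1 (mod 3); (1|3)=+1, (1|3)=+1; sign (−1)^1·+1^11·+1^7 = -1.
(a,b)_43: α=1, u≡13; β=2, v≡42 (mod 43); (13|43)=+1, (42|43)=-1; sign (−1)^0·+1^2·-1^1 = -1.
(a,b)_13: α=2, u≡7; β=2, v≡12 (mod 13); (7|13)=-1, (12|13)=+1; sign (−1)^0·-1^2·+1^2 = +1.
(a,b)_5: α=1, u≡1; β=2, v≡3 (mod 5); (1|5)=+1, (3|5)=-1; sign (−1)^0·+1^2·-1^1 = -1.
(a,b)_37: α=2, u≡29; β=3, v≡2 (mod 37); (29|37)=-1, (2|37)=-1; sign (−1)^0·-1^3·-1^2 = -1.
(a,b)_2: α=-7, β=-11; u≡5, v≡5 (mod 8); ε(u)ε(v)=0·0, αω(v)=-7·1, βω(u)=-11·1; sum ≡ 0  ⇒  +1.
(a,b)_31: α=1, u≡1; β=1, v≡17 (mod 31); (1|31)=+1, (17|31)=-1; sign (−1)^1·+1^1·-1^1 = +1.
(a,b)_7: α=-2, u≡6; β=-6, v≡2 (mod 7); (6|7)=-1, (2|7)=+1; sign (−1)^0·-1^-6·+1^-2 = +1.
|Ram(-679830, -130758)| = 6, even; anisotropic at {3, 5, 17, 37, 43, ∞}.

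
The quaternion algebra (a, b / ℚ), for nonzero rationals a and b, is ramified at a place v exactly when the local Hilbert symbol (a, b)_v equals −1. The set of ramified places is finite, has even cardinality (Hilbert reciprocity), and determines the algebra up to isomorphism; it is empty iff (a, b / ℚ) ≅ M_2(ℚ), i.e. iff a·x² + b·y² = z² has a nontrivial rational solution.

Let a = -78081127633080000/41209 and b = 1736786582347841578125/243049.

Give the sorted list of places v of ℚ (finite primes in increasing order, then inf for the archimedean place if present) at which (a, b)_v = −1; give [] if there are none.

Mod squares: a ≡ -403, b ≡ 283309. Check v ∈ {∞, 2, 3, 5, 7, 11, 13, 17, 19, 29, 31, 37}.
v=13: a=13^1·(≡5), b=13^1·(≡2) mod 13; (5|13)=-1, (2|13)=-1; (−1)^{1·1·6}·(-1)^1·(-1)^1 = +1.
v=11: a=11^2·(≡3), b=11^2·(≡3) mod 11; (3|11)=+1, (3|11)=+1; (−1)^{2·2·5}·(+1)^2·(+1)^2 = +1.
v=∞: -403 < 0 and 283309 > 0  ⇒  (a,b)_∞ = +1.
v=3: a=3^4·(≡2), b=3^8·(≡1) mod 3; (2|3)=-1, (1|3)=+1; (−1)^{4·8·1}·(-1)^8·(+1)^4 = +1.
v=5: a=5^4·(≡3), b=5^6·(≡4) mod 5; (3|5)=-1, (4|5)=+1; (−1)^{4·6·2}·(-1)^6·(+1)^4 = +1.
v=17: a=17^0·(≡12), b=17^-2·(≡13) mod 17; (12|17)=-1, (13|17)=+1; (−1)^{0·-2·8}·(-1)^-2·(+1)^0 = +1.
v=7: a=7^-2·(≡5), b=7^0·(≡6) mod 7; (5|7)=-1, (6|7)=-1; (−1)^{-2·0·3}·(-1)^0·(-1)^-2 = +1.
v=2: v_2(a)=6, v_2(b)=0; units ≡ 5, 5 (mod 8); ε·ε+αω+βω = 0·0+6·1+0·1 ≡ 0  ⇒  (a,b)_2 = +1.
v=37: a=37^2·(≡26), b=37^3·(≡17) mod 37; (26|37)=+1, (17|37)=-1; (−1)^{2·3·18}·(+1)^3·(-1)^2 = +1.
v=31: a=31^1·(≡10), b=31^1·(≡1) mod 31; (10|31)=+1, (1|31)=+1; (−1)^{1·1·15}·(+1)^1·(+1)^1 = -1.
v=19: a=19^2·(≡8), b=19^3·(≡2) mod 19; (8|19)=-1, (2|19)=-1; (−1)^{2·3·9}·(-1)^3·(-1)^2 = -1.
v=29: a=29^-2·(≡2), b=29^-2·(≡18) mod 29; (2|29)=-1, (18|29)=-1; (−1)^{-2·-2·14}·(-1)^-2·(-1)^-2 = +1.
|Ram(-403, 283309)| = 2, even; anisotropic at {19, 31}.

[19, 31]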